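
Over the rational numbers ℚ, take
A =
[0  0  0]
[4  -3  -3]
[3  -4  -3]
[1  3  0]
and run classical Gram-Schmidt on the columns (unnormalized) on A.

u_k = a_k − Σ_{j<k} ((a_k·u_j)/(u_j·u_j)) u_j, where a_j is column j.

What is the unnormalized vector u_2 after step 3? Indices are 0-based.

Step 1: u_0 = a_0 = (0, 4, 3, 1).
Step 2: u_1 = a_1 − (-21/26)·u_0 = (0, 3/13, -41/26, 99/26).
Step 3: u_2 = a_2 − (-21/26)·u_0 − (105/443)·u_1 = (0, 78/443, -90/443, -42/443).

u_2 = (0, 78/443, -90/443, -42/443)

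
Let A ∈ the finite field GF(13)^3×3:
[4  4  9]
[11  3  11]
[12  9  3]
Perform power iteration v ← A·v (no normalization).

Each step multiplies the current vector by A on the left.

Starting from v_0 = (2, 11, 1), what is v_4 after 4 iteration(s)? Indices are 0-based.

v_0 = (2, 11, 1).
v_1 = A·v_0 = (9, 1, 9).
v_2 = A·v_1 = (4, 6, 1).
v_3 = A·v_2 = (10, 8, 1).
v_4 = A·v_3 = (3, 2, 0).

v_4 = (3, 2, 0)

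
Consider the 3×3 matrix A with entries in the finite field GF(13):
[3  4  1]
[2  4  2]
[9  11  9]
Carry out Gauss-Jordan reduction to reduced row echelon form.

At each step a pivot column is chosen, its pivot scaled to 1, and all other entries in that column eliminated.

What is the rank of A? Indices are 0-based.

rank = 3

step 1: normalize row 0 (÷3) = (1, 10, 9)
  row 1: subtract 2×row0 = (0, 10, 10)
  row 2: subtract 9×row0 = (0, 12, 6)
step 2: normalize row 1 (÷10) = (0, 1, 1)
  row 0: subtract 10×row1 = (1, 0, 12)
  row 2: subtract 12×row1 = (0, 0, 7)
step 3: normalize row 2 (÷7) = (0, 0, 1)
  row 0: subtract 12×row2 = (1, 0, 0)
  row 1: subtract 1×row2 = (0, 1, 0)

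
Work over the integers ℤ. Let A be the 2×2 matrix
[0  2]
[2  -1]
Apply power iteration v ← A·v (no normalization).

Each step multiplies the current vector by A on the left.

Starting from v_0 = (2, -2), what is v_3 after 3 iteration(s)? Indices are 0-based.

v_0 = (2, -2).
v_1 = A·v_0 = (-4, 6).
v_2 = A·v_1 = (12, -14).
v_3 = A·v_2 = (-28, 38).

v_3 = (-28, 38)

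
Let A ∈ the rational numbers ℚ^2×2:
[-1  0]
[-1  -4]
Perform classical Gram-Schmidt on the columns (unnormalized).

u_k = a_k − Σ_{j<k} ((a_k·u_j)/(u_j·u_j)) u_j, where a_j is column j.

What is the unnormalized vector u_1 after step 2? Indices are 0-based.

u_1 = (2, -2)

Step 1: u_0 = a_0 = (-1, -1).
Step 2: u_1 = a_1 − (2)·u_0 = (2, -2).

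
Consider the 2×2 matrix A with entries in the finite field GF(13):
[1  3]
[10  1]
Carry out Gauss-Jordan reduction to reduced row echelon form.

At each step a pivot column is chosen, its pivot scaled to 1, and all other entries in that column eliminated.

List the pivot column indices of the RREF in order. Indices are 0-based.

pivot columns: 0, 1

pivot(0,0)=1: scale R0 → (1, 3)
  clear (1,0): R1 −= (10)R0 → (0, 10)
pivot(1,1)=10: scale R1 → (0, 1)
  clear (0,1): R0 −= (3)R1 → (1, 0)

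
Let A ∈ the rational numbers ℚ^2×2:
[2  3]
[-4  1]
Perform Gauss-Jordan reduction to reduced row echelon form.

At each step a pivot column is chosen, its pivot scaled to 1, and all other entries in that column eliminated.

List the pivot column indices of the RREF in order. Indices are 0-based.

pivot columns: 0, 1

pivot(0,0)=2: scale R0 → (1, 3/2)
  clear (1,0): R1 −= (-4)R0 → (0, 7)
pivot(1,1)=7: scale R1 → (0, 1)
  clear (0,1): R0 −= (3/2)R1 → (1, 0)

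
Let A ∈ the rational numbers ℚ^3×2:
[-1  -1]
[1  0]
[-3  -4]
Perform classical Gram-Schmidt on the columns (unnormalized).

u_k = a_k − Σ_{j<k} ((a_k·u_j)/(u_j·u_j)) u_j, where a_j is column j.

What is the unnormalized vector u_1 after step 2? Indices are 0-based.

Step 1: u_0 = a_0 = (-1, 1, -3).
Step 2: u_1 = a_1 − (13/11)·u_0 = (2/11, -13/11, -5/11).

u_1 = (2/11, -13/11, -5/11)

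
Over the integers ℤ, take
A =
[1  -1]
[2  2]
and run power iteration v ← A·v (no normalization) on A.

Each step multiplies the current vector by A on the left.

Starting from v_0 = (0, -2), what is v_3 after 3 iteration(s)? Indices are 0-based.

v_3 = (10, 4)

v_0 = (0, -2).
v_1 = A·v_0 = (2, -4).
v_2 = A·v_1 = (6, -4).
v_3 = A·v_2 = (10, 4).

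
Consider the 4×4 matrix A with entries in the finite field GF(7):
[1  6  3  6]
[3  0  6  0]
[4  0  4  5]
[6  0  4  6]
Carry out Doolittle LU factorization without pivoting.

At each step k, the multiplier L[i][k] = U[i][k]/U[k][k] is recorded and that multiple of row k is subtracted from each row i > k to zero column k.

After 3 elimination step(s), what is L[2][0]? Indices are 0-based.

L[2][0] = 4

[col 0] pivot 1
  R1 -= 3*R0 → (0, 3, 4, 3)  (L[1][0] := 3)
  R2 -= 4*R0 → (0, 4, 6, 2)  (L[2][0] := 4)
  R3 -= 6*R0 → (0, 6, 0, 5)  (L[3][0] := 6)
[col 1] pivot 3
  R2 -= 6*R1 → (0, 0, 3, 5)  (L[2][1] := 6)
  R3 -= 2*R1 → (0, 0, 6, 6)  (L[3][1] := 2)
[col 2] pivot 3
  R3 -= 2*R2 → (0, 0, 0, 3)  (L[3][2] := 2)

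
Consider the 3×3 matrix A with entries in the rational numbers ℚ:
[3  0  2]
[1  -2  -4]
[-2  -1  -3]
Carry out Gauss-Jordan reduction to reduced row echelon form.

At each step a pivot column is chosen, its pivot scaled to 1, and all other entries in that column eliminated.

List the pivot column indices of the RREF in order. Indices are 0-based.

step 1: normalize row 0 (÷3) = (1, 0, 2/3)
  row 1: subtract 1×row0 = (0, -2, -14/3)
  row 2: subtract -2×row0 = (0, -1, -5/3)
step 2: normalize row 1 (÷-2) = (0, 1, 7/3)
  row 2: subtract -1×row1 = (0, 0, 2/3)
step 3: normalize row 2 (÷2/3) = (0, 0, 1)
  row 0: subtract 2/3×row2 = (1, 0, 0)
  row 1: subtract 7/3×row2 = (0, 1, 0)

pivot columns: 0, 1, 2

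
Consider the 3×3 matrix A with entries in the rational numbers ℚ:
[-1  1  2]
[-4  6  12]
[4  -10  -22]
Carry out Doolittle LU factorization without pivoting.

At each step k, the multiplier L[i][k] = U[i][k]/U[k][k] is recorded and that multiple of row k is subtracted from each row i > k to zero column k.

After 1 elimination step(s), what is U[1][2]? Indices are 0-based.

k=0: U[0][0]=-1
  eliminate (1,0): mult=4, new row 1: (0, 2, 4); set L[1][0]=4
  eliminate (2,0): mult=-4, new row 2: (0, -6, -14); set L[2][0]=-4

U[1][2] = 4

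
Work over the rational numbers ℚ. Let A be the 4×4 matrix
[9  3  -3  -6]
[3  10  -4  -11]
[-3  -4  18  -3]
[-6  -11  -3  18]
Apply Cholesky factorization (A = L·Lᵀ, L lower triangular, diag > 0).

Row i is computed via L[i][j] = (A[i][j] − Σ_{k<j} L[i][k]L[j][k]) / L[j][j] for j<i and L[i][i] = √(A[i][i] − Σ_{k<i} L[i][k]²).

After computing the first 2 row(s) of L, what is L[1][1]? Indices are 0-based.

L[1][1] = 3

Step 1: L[0][0] = √(9) = 3.
  L[1][0] = (3) / L[0][0] = 1.
Step 2: L[1][1] = √(9) = 3.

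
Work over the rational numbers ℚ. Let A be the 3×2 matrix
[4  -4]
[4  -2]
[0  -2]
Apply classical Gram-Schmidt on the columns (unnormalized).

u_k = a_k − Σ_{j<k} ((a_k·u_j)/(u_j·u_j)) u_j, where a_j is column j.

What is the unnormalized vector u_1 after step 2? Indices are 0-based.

Step 1: u_0 = a_0 = (4, 4, 0).
Step 2: u_1 = a_1 − (-3/4)·u_0 = (-1, 1, -2).

u_1 = (-1, 1, -2)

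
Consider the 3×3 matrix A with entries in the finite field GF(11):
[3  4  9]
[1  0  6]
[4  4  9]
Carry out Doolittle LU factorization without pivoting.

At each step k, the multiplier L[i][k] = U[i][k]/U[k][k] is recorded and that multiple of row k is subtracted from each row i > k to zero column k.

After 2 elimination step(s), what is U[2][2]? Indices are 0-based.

Step 1: pivot at (0,0) is 3.
  row1 ← row1 − (4)·row0  ⇒  L[1][0]=4, U row1=(0, 6, 3)
  row2 ← row2 − (5)·row0  ⇒  L[2][0]=5, U row2=(0, 6, 8)
Step 2: pivot at (1,1) is 6.
  row2 ← row2 − (1)·row1  ⇒  L[2][1]=1, U row2=(0, 0, 5)

U[2][2] = 5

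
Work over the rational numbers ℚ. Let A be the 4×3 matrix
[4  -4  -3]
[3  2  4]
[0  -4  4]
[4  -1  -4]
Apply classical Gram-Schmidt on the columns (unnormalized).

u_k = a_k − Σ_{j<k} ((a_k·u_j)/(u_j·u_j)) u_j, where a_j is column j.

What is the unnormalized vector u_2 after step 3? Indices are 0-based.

Step 1: u_0 = a_0 = (4, 3, 0, 4).
Step 2: u_1 = a_1 − (-14/41)·u_0 = (-108/41, 124/41, -4, 15/41).
Step 3: u_2 = a_2 − (-16/41)·u_0 − (104/1321)·u_1 = (-1627/1321, 6516/1321, 5700/1321, -3260/1321).

u_2 = (-1627/1321, 6516/1321, 5700/1321, -3260/1321)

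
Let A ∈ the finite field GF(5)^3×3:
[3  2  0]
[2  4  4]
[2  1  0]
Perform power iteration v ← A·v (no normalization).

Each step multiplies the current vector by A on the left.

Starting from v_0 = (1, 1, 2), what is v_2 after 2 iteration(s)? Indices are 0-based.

v_2 = (3, 3, 4)

v_0 = (1, 1, 2).
v_1 = A·v_0 = (0, 4, 3).
v_2 = A·v_1 = (3, 3, 4).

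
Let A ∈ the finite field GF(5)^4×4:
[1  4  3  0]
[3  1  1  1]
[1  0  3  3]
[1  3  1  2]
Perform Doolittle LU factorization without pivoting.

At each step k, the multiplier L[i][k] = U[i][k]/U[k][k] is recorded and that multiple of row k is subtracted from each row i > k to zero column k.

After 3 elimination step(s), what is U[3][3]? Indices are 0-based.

[col 0] pivot 1
  R1 -= 3*R0 → (0, 4, 2, 1)  (L[1][0] := 3)
  R2 -= 1*R0 → (0, 1, 0, 3)  (L[2][0] := 1)
  R3 -= 1*R0 → (0, 4, 3, 2)  (L[3][0] := 1)
[col 1] pivot 4
  R2 -= 4*R1 → (0, 0, 2, 4)  (L[2][1] := 4)
  R3 -= 1*R1 → (0, 0, 1, 1)  (L[3][1] := 1)
[col 2] pivot 2
  R3 -= 3*R2 → (0, 0, 0, 4)  (L[3][2] := 3)

U[3][3] = 4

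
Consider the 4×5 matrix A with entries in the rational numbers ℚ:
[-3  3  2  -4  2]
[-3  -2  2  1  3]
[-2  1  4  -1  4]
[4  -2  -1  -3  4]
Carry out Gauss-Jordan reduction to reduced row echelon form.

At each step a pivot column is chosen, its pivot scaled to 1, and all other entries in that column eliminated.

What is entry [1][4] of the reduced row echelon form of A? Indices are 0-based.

[1] R0 /= -3  ⇒  (1, -1, -2/3, 4/3, -2/3)
     R1 -= -3·R0  ⇒  (0, -5, 0, 5, 1)
     R2 -= -2·R0  ⇒  (0, -1, 8/3, 5/3, 8/3)
     R3 -= 4·R0  ⇒  (0, 2, 5/3, -25/3, 20/3)
[2] R1 /= -5  ⇒  (0, 1, 0, -1, -1/5)
     R0 -= -1·R1  ⇒  (1, 0, -2/3, 1/3, -13/15)
     R2 -= -1·R1  ⇒  (0, 0, 8/3, 2/3, 37/15)
     R3 -= 2·R1  ⇒  (0, 0, 5/3, -19/3, 106/15)
[3] R2 /= 8/3  ⇒  (0, 0, 1, 1/4, 37/40)
     R0 -= -2/3·R2  ⇒  (1, 0, 0, 1/2, -1/4)
     R3 -= 5/3·R2  ⇒  (0, 0, 0, -27/4, 221/40)
[4] R3 /= -27/4  ⇒  (0, 0, 0, 1, -221/270)
     R0 -= 1/2·R3  ⇒  (1, 0, 0, 0, 43/270)
     R1 -= -1·R3  ⇒  (0, 1, 0, 0, -55/54)
     R2 -= 1/4·R3  ⇒  (0, 0, 1, 0, 61/54)

M[1][4] = -55/54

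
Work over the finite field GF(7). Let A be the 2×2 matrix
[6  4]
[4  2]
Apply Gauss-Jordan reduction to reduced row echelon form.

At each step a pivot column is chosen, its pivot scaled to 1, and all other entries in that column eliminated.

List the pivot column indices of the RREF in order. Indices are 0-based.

[1] R0 /= 6  ⇒  (1, 3)
     R1 -= 4·R0  ⇒  (0, 4)
[2] R1 /= 4  ⇒  (0, 1)
     R0 -= 3·R1  ⇒  (1, 0)

pivot columns: 0, 1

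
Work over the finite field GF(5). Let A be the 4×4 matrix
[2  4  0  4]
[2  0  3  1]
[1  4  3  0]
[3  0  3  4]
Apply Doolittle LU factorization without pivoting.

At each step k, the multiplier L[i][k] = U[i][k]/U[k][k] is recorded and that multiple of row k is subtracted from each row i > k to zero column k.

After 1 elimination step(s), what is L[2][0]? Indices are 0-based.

Step 1: pivot at (0,0) is 2.
  row1 ← row1 − (1)·row0  ⇒  L[1][0]=1, U row1=(0, 1, 3, 2)
  row2 ← row2 − (3)·row0  ⇒  L[2][0]=3, U row2=(0, 2, 3, 3)
  row3 ← row3 − (4)·row0  ⇒  L[3][0]=4, U row3=(0, 4, 3, 3)

L[2][0] = 3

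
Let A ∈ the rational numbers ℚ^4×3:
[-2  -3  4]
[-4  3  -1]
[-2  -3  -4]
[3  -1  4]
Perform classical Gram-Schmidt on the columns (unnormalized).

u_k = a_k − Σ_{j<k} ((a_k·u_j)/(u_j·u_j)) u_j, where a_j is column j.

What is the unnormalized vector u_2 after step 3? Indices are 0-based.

Step 1: u_0 = a_0 = (-2, -4, -2, 3).
Step 2: u_1 = a_1 − (-1/11)·u_0 = (-35/11, 29/11, -35/11, -8/11).
Step 3: u_2 = a_2 − (16/33)·u_0 − (-1/5)·u_1 = (13/3, 22/15, -11/3, 12/5).

u_2 = (13/3, 22/15, -11/3, 12/5)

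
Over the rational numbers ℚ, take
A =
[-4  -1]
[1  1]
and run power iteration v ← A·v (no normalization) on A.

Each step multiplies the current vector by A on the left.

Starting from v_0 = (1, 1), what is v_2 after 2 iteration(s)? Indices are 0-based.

v_0 = (1, 1).
v_1 = A·v_0 = (-5, 2).
v_2 = A·v_1 = (18, -3).

v_2 = (18, -3)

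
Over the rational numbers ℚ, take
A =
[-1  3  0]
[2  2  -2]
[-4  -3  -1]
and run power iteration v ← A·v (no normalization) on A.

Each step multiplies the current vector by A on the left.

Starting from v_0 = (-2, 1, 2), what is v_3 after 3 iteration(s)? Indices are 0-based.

v_0 = (-2, 1, 2).
v_1 = A·v_0 = (5, -6, 3).
v_2 = A·v_1 = (-23, -8, -5).
v_3 = A·v_2 = (-1, -52, 121).

v_3 = (-1, -52, 121)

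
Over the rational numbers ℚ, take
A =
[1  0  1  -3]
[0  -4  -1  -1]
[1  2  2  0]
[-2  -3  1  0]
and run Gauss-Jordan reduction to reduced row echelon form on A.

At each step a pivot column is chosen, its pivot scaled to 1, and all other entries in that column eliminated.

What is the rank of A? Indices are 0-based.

rank = 4

[1] R0 /= 1  ⇒  (1, 0, 1, -3)
     R2 -= 1·R0  ⇒  (0, 2, 1, 3)
     R3 -= -2·R0  ⇒  (0, -3, 3, -6)
[2] R1 /= -4  ⇒  (0, 1, 1/4, 1/4)
     R2 -= 2·R1  ⇒  (0, 0, 1/2, 5/2)
     R3 -= -3·R1  ⇒  (0, 0, 15/4, -21/4)
[3] R2 /= 1/2  ⇒  (0, 0, 1, 5)
     R0 -= 1·R2  ⇒  (1, 0, 0, -8)
     R1 -= 1/4·R2  ⇒  (0, 1, 0, -1)
     R3 -= 15/4·R2  ⇒  (0, 0, 0, -24)
[4] R3 /= -24  ⇒  (0, 0, 0, 1)
     R0 -= -8·R3  ⇒  (1, 0, 0, 0)
     R1 -= -1·R3  ⇒  (0, 1, 0, 0)
     R2 -= 5·R3  ⇒  (0, 0, 1, 0)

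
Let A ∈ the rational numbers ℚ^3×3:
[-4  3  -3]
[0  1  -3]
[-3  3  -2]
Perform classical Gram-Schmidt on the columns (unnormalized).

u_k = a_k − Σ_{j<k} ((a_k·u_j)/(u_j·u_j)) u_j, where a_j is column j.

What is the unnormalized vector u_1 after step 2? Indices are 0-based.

u_1 = (-9/25, 1, 12/25)

Step 1: u_0 = a_0 = (-4, 0, -3).
Step 2: u_1 = a_1 − (-21/25)·u_0 = (-9/25, 1, 12/25).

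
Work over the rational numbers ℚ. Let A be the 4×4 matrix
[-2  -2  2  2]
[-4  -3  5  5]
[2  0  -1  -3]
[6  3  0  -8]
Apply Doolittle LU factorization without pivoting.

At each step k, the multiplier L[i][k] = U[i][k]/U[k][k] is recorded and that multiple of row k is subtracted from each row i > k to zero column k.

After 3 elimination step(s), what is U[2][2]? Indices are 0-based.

[col 0] pivot -2
  R1 -= 2*R0 → (0, 1, 1, 1)  (L[1][0] := 2)
  R2 -= -1*R0 → (0, -2, 1, -1)  (L[2][0] := -1)
  R3 -= -3*R0 → (0, -3, 6, -2)  (L[3][0] := -3)
[col 1] pivot 1
  R2 -= -2*R1 → (0, 0, 3, 1)  (L[2][1] := -2)
  R3 -= -3*R1 → (0, 0, 9, 1)  (L[3][1] := -3)
[col 2] pivot 3
  R3 -= 3*R2 → (0, 0, 0, -2)  (L[3][2] := 3)

U[2][2] = 3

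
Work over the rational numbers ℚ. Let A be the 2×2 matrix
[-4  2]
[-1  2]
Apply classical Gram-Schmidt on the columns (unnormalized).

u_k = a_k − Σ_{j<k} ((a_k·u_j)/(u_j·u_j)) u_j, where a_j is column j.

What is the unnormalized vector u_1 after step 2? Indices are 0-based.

Step 1: u_0 = a_0 = (-4, -1).
Step 2: u_1 = a_1 − (-10/17)·u_0 = (-6/17, 24/17).

u_1 = (-6/17, 24/17)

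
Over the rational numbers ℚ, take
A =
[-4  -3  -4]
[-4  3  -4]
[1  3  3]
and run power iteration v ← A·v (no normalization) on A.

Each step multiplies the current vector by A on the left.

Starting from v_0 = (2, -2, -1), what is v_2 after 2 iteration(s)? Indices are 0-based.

v_2 = (50, -10, -49)

v_0 = (2, -2, -1).
v_1 = A·v_0 = (2, -10, -7).
v_2 = A·v_1 = (50, -10, -49).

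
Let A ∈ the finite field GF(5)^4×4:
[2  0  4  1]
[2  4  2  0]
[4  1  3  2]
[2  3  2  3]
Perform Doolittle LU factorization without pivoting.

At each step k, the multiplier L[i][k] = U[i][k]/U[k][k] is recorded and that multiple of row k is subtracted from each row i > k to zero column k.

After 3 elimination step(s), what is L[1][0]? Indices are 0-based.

[col 0] pivot 2
  R1 -= 1*R0 → (0, 4, 3, 4)  (L[1][0] := 1)
  R2 -= 2*R0 → (0, 1, 0, 0)  (L[2][0] := 2)
  R3 -= 1*R0 → (0, 3, 3, 2)  (L[3][0] := 1)
[col 1] pivot 4
  R2 -= 4*R1 → (0, 0, 3, 4)  (L[2][1] := 4)
  R3 -= 2*R1 → (0, 0, 2, 4)  (L[3][1] := 2)
[col 2] pivot 3
  R3 -= 4*R2 → (0, 0, 0, 3)  (L[3][2] := 4)

L[1][0] = 1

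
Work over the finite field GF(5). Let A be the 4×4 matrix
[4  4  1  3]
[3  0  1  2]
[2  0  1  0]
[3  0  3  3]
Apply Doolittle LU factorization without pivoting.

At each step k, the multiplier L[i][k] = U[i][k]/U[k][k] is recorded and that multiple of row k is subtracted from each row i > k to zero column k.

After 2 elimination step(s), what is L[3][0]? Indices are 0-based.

L[3][0] = 2

[col 0] pivot 4
  R1 -= 2*R0 → (0, 2, 4, 1)  (L[1][0] := 2)
  R2 -= 3*R0 → (0, 3, 3, 1)  (L[2][0] := 3)
  R3 -= 2*R0 → (0, 2, 1, 2)  (L[3][0] := 2)
[col 1] pivot 2
  R2 -= 4*R1 → (0, 0, 2, 2)  (L[2][1] := 4)
  R3 -= 1*R1 → (0, 0, 2, 1)  (L[3][1] := 1)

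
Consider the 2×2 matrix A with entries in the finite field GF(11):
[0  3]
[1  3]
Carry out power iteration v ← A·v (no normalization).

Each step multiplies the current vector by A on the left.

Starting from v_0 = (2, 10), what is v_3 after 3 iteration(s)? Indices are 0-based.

v_3 = (4, 1)

v_0 = (2, 10).
v_1 = A·v_0 = (8, 10).
v_2 = A·v_1 = (8, 5).
v_3 = A·v_2 = (4, 1).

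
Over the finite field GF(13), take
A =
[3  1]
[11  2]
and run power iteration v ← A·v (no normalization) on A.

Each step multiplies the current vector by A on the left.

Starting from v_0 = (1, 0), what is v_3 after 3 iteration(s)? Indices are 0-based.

v_0 = (1, 0).
v_1 = A·v_0 = (3, 11).
v_2 = A·v_1 = (7, 3).
v_3 = A·v_2 = (11, 5).

v_3 = (11, 5)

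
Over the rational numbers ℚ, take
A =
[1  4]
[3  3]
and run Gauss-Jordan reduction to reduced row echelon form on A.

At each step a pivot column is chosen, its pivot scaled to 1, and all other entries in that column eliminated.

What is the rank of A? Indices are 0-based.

rank = 2

[1] R0 /= 1  ⇒  (1, 4)
     R1 -= 3·R0  ⇒  (0, -9)
[2] R1 /= -9  ⇒  (0, 1)
     R0 -= 4·R1  ⇒  (1, 0)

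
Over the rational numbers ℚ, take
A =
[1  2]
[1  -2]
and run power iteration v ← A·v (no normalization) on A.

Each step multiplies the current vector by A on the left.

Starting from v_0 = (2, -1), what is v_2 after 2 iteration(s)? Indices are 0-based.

v_0 = (2, -1).
v_1 = A·v_0 = (0, 4).
v_2 = A·v_1 = (8, -8).

v_2 = (8, -8)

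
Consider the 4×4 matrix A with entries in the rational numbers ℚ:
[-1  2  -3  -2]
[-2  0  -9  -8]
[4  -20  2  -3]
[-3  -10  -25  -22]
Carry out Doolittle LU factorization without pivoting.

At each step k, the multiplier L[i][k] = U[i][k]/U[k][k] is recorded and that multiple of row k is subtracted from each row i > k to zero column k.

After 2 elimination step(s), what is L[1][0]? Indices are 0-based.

k=0: U[0][0]=-1
  eliminate (1,0): mult=2, new row 1: (0, -4, -3, -4); set L[1][0]=2
  eliminate (2,0): mult=-4, new row 2: (0, -12, -10, -11); set L[2][0]=-4
  eliminate (3,0): mult=3, new row 3: (0, -16, -16, -16); set L[3][0]=3
k=1: U[1][1]=-4
  eliminate (2,1): mult=3, new row 2: (0, 0, -1, 1); set L[2][1]=3
  eliminate (3,1): mult=4, new row 3: (0, 0, -4, 0); set L[3][1]=4

L[1][0] = 2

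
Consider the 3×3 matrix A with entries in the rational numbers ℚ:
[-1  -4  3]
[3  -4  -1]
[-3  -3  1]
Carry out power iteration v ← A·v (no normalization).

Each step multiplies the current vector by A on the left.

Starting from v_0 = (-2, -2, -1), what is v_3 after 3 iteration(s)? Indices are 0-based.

v_3 = (-63, 69, -55)

v_0 = (-2, -2, -1).
v_1 = A·v_0 = (7, 3, 11).
v_2 = A·v_1 = (14, -2, -19).
v_3 = A·v_2 = (-63, 69, -55).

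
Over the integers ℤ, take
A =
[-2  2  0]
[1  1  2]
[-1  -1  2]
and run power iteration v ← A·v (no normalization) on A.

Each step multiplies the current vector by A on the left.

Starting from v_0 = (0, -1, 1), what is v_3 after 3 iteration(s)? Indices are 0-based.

v_0 = (0, -1, 1).
v_1 = A·v_0 = (-2, 1, 3).
v_2 = A·v_1 = (6, 5, 7).
v_3 = A·v_2 = (-2, 25, 3).

v_3 = (-2, 25, 3)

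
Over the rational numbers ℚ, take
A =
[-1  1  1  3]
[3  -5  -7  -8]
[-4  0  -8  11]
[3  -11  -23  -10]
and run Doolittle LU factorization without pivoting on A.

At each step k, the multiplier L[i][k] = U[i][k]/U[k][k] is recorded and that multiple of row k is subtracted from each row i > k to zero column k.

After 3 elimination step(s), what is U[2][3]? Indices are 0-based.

Step 1: pivot at (0,0) is -1.
  row1 ← row1 − (-3)·row0  ⇒  L[1][0]=-3, U row1=(0, -2, -4, 1)
  row2 ← row2 − (4)·row0  ⇒  L[2][0]=4, U row2=(0, -4, -12, -1)
  row3 ← row3 − (-3)·row0  ⇒  L[3][0]=-3, U row3=(0, -8, -20, -1)
Step 2: pivot at (1,1) is -2.
  row2 ← row2 − (2)·row1  ⇒  L[2][1]=2, U row2=(0, 0, -4, -3)
  row3 ← row3 − (4)·row1  ⇒  L[3][1]=4, U row3=(0, 0, -4, -5)
Step 3: pivot at (2,2) is -4.
  row3 ← row3 − (1)·row2  ⇒  L[3][2]=1, U row3=(0, 0, 0, -2)

U[2][3] = -3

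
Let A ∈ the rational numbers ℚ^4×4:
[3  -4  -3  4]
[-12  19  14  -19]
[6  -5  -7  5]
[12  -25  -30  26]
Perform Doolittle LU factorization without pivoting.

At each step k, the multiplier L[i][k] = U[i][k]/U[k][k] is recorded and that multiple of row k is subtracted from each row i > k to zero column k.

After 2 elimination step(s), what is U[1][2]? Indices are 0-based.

U[1][2] = 2

Step 1: pivot at (0,0) is 3.
  row1 ← row1 − (-4)·row0  ⇒  L[1][0]=-4, U row1=(0, 3, 2, -3)
  row2 ← row2 − (2)·row0  ⇒  L[2][0]=2, U row2=(0, 3, -1, -3)
  row3 ← row3 − (4)·row0  ⇒  L[3][0]=4, U row3=(0, -9, -18, 10)
Step 2: pivot at (1,1) is 3.
  row2 ← row2 − (1)·row1  ⇒  L[2][1]=1, U row2=(0, 0, -3, 0)
  row3 ← row3 − (-3)·row1  ⇒  L[3][1]=-3, U row3=(0, 0, -12, 1)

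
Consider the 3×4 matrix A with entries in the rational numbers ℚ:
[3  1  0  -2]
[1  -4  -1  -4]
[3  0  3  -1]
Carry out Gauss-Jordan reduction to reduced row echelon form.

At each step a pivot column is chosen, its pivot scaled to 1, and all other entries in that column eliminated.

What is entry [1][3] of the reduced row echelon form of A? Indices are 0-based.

step 1: normalize row 0 (÷3) = (1, 1/3, 0, -2/3)
  row 1: subtract 1×row0 = (0, -13/3, -1, -10/3)
  row 2: subtract 3×row0 = (0, -1, 3, 1)
step 2: normalize row 1 (÷-13/3) = (0, 1, 3/13, 10/13)
  row 0: subtract 1/3×row1 = (1, 0, -1/13, -12/13)
  row 2: subtract -1×row1 = (0, 0, 42/13, 23/13)
step 3: normalize row 2 (÷42/13) = (0, 0, 1, 23/42)
  row 0: subtract -1/13×row2 = (1, 0, 0, -37/42)
  row 1: subtract 3/13×row2 = (0, 1, 0, 9/14)

M[1][3] = 9/14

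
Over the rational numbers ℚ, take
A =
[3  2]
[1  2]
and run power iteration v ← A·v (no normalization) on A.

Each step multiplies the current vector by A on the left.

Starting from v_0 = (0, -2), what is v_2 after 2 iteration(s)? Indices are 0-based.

v_0 = (0, -2).
v_1 = A·v_0 = (-4, -4).
v_2 = A·v_1 = (-20, -12).

v_2 = (-20, -12)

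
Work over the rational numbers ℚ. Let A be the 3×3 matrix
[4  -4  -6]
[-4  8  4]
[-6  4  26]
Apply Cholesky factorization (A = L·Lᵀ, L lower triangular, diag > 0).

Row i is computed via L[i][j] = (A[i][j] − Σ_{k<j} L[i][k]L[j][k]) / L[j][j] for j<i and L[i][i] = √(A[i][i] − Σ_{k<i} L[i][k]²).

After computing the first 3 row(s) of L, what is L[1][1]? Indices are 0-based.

Step 1: L[0][0] = √(4) = 2.
  L[1][0] = (-4) / L[0][0] = -2.
Step 2: L[1][1] = √(4) = 2.
  L[2][0] = (-6) / L[0][0] = -3.
  L[2][1] = (-2) / L[1][1] = -1.
Step 3: L[2][2] = √(16) = 4.

L[1][1] = 2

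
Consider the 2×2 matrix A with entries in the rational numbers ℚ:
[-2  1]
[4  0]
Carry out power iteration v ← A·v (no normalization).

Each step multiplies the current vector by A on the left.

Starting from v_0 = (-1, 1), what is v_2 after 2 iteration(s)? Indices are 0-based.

v_2 = (-10, 12)

v_0 = (-1, 1).
v_1 = A·v_0 = (3, -4).
v_2 = A·v_1 = (-10, 12).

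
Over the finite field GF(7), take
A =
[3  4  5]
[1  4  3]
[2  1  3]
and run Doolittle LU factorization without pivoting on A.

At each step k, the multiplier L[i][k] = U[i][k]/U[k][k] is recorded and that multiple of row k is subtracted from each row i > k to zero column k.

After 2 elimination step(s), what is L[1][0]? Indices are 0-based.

L[1][0] = 5

[col 0] pivot 3
  R1 -= 5*R0 → (0, 5, 6)  (L[1][0] := 5)
  R2 -= 3*R0 → (0, 3, 2)  (L[2][0] := 3)
[col 1] pivot 5
  R2 -= 2*R1 → (0, 0, 4)  (L[2][1] := 2)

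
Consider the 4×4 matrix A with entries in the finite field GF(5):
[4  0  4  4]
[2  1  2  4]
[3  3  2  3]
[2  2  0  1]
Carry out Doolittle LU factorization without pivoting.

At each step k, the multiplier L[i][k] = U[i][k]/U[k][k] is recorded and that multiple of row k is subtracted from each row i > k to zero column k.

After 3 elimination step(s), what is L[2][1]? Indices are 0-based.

L[2][1] = 3

[col 0] pivot 4
  R1 -= 3*R0 → (0, 1, 0, 2)  (L[1][0] := 3)
  R2 -= 2*R0 → (0, 3, 4, 0)  (L[2][0] := 2)
  R3 -= 3*R0 → (0, 2, 3, 4)  (L[3][0] := 3)
[col 1] pivot 1
  R2 -= 3*R1 → (0, 0, 4, 4)  (L[2][1] := 3)
  R3 -= 2*R1 → (0, 0, 3, 0)  (L[3][1] := 2)
[col 2] pivot 4
  R3 -= 2*R2 → (0, 0, 0, 2)  (L[3][2] := 2)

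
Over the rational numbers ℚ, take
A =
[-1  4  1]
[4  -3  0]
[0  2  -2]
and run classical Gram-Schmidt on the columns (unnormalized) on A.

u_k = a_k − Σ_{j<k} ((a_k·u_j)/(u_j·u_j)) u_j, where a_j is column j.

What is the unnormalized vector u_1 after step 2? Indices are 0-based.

u_1 = (52/17, 13/17, 2)

Step 1: u_0 = a_0 = (-1, 4, 0).
Step 2: u_1 = a_1 − (-16/17)·u_0 = (52/17, 13/17, 2).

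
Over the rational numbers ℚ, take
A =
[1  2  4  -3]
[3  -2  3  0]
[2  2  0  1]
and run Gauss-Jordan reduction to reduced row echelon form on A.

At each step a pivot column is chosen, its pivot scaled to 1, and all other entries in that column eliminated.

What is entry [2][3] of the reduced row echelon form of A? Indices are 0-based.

pivot(0,0)=1: scale R0 → (1, 2, 4, -3)
  clear (1,0): R1 −= (3)R0 → (0, -8, -9, 9)
  clear (2,0): R2 −= (2)R0 → (0, -2, -8, 7)
pivot(1,1)=-8: scale R1 → (0, 1, 9/8, -9/8)
  clear (0,1): R0 −= (2)R1 → (1, 0, 7/4, -3/4)
  clear (2,1): R2 −= (-2)R1 → (0, 0, -23/4, 19/4)
pivot(2,2)=-23/4: scale R2 → (0, 0, 1, -19/23)
  clear (0,2): R0 −= (7/4)R2 → (1, 0, 0, 16/23)
  clear (1,2): R1 −= (9/8)R2 → (0, 1, 0, -9/46)

M[2][3] = -19/23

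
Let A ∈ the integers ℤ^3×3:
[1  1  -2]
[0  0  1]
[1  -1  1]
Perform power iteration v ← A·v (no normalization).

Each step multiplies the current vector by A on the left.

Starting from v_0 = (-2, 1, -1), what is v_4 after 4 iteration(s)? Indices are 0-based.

v_4 = (-14, 10, 20)

v_0 = (-2, 1, -1).
v_1 = A·v_0 = (1, -1, -4).
v_2 = A·v_1 = (8, -4, -2).
v_3 = A·v_2 = (8, -2, 10).
v_4 = A·v_3 = (-14, 10, 20).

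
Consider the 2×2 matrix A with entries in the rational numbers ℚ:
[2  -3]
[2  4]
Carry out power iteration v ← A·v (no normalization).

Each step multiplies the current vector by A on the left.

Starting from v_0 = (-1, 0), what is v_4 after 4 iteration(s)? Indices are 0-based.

v_0 = (-1, 0).
v_1 = A·v_0 = (-2, -2).
v_2 = A·v_1 = (2, -12).
v_3 = A·v_2 = (40, -44).
v_4 = A·v_3 = (212, -96).

v_4 = (212, -96)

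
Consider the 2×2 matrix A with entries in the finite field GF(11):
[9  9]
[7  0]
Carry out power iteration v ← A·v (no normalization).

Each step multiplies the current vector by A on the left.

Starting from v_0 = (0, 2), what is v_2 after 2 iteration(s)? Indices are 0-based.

v_2 = (8, 5)

v_0 = (0, 2).
v_1 = A·v_0 = (7, 0).
v_2 = A·v_1 = (8, 5).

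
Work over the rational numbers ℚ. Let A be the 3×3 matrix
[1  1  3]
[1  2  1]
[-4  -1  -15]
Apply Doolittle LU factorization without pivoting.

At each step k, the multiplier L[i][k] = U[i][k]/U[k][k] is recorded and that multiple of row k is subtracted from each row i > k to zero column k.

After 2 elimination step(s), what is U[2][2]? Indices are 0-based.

U[2][2] = 3

k=0: U[0][0]=1
  eliminate (1,0): mult=1, new row 1: (0, 1, -2); set L[1][0]=1
  eliminate (2,0): mult=-4, new row 2: (0, 3, -3); set L[2][0]=-4
k=1: U[1][1]=1
  eliminate (2,1): mult=3, new row 2: (0, 0, 3); set L[2][1]=3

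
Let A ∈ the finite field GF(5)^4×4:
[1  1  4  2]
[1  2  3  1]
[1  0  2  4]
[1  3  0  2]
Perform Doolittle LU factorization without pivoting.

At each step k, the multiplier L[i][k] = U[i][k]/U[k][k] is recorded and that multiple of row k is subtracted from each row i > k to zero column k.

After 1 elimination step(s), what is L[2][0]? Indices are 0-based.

Step 1: pivot at (0,0) is 1.
  row1 ← row1 − (1)·row0  ⇒  L[1][0]=1, U row1=(0, 1, 4, 4)
  row2 ← row2 − (1)·row0  ⇒  L[2][0]=1, U row2=(0, 4, 3, 2)
  row3 ← row3 − (1)·row0  ⇒  L[3][0]=1, U row3=(0, 2, 1, 0)

L[2][0] = 1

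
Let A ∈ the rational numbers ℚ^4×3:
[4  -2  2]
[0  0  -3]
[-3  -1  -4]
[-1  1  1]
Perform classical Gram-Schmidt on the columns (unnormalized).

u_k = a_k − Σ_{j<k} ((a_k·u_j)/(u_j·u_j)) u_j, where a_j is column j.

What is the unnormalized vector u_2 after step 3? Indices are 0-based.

u_2 = (1/3, -3, 1/6, 5/6)

Step 1: u_0 = a_0 = (4, 0, -3, -1).
Step 2: u_1 = a_1 − (-3/13)·u_0 = (-14/13, 0, -22/13, 10/13).
Step 3: u_2 = a_2 − (19/26)·u_0 − (7/6)·u_1 = (1/3, -3, 1/6, 5/6).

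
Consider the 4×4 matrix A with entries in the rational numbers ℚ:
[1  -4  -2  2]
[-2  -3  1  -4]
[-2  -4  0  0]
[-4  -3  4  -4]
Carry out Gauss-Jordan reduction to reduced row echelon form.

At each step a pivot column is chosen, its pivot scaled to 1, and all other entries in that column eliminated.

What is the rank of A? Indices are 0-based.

rank = 4

[1] R0 /= 1  ⇒  (1, -4, -2, 2)
     R1 -= -2·R0  ⇒  (0, -11, -3, 0)
     R2 -= -2·R0  ⇒  (0, -12, -4, 4)
     R3 -= -4·R0  ⇒  (0, -19, -4, 4)
[2] R1 /= -11  ⇒  (0, 1, 3/11, 0)
     R0 -= -4·R1  ⇒  (1, 0, -10/11, 2)
     R2 -= -12·R1  ⇒  (0, 0, -8/11, 4)
     R3 -= -19·R1  ⇒  (0, 0, 13/11, 4)
[3] R2 /= -8/11  ⇒  (0, 0, 1, -11/2)
     R0 -= -10/11·R2  ⇒  (1, 0, 0, -3)
     R1 -= 3/11·R2  ⇒  (0, 1, 0, 3/2)
     R3 -= 13/11·R2  ⇒  (0, 0, 0, 21/2)
[4] R3 /= 21/2  ⇒  (0, 0, 0, 1)
     R0 -= -3·R3  ⇒  (1, 0, 0, 0)
     R1 -= 3/2·R3  ⇒  (0, 1, 0, 0)
     R2 -= -11/2·R3  ⇒  (0, 0, 1, 0)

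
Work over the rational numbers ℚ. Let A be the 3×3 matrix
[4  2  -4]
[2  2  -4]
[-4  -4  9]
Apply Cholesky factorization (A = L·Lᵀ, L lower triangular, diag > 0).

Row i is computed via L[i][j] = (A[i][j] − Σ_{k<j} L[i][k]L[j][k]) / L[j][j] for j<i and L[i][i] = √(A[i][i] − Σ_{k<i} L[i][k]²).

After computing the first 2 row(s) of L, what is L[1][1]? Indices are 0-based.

Step 1: L[0][0] = √(4) = 2.
  L[1][0] = (2) / L[0][0] = 1.
Step 2: L[1][1] = √(1) = 1.

L[1][1] = 1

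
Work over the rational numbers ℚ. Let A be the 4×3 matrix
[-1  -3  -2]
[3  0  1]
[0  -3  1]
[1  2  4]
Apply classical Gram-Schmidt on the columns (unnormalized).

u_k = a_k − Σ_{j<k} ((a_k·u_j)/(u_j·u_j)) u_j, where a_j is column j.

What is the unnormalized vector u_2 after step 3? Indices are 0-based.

u_2 = (-9/31, -212/217, 445/217, 573/217)

Step 1: u_0 = a_0 = (-1, 3, 0, 1).
Step 2: u_1 = a_1 − (5/11)·u_0 = (-28/11, -15/11, -3, 17/11).
Step 3: u_2 = a_2 − (9/11)·u_0 − (76/217)·u_1 = (-9/31, -212/217, 445/217, 573/217).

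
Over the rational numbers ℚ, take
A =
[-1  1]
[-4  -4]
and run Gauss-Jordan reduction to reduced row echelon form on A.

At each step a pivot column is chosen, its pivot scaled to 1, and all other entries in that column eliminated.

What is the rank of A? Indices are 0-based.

rank = 2

[1] R0 /= -1  ⇒  (1, -1)
     R1 -= -4·R0  ⇒  (0, -8)
[2] R1 /= -8  ⇒  (0, 1)
     R0 -= -1·R1  ⇒  (1, 0)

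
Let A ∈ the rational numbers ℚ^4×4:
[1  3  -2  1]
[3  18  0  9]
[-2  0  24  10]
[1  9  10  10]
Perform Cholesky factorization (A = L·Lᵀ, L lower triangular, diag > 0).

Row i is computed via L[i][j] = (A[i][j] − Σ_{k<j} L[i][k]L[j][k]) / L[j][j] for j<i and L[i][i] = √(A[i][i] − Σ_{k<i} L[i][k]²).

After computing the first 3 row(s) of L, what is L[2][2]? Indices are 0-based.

Step 1: L[0][0] = √(1) = 1.
  L[1][0] = (3) / L[0][0] = 3.
Step 2: L[1][1] = √(9) = 3.
  L[2][0] = (-2) / L[0][0] = -2.
  L[2][1] = (6) / L[1][1] = 2.
Step 3: L[2][2] = √(16) = 4.

L[2][2] = 4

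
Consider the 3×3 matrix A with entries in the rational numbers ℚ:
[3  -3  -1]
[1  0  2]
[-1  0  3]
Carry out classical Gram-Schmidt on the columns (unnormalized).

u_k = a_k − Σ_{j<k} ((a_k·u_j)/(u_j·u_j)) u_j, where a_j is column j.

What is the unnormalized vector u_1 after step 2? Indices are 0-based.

Step 1: u_0 = a_0 = (3, 1, -1).
Step 2: u_1 = a_1 − (-9/11)·u_0 = (-6/11, 9/11, -9/11).

u_1 = (-6/11, 9/11, -9/11)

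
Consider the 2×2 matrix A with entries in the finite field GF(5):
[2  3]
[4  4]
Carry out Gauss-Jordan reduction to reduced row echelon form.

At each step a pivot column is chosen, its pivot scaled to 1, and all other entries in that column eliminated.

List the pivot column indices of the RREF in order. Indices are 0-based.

step 1: normalize row 0 (÷2) = (1, 4)
  row 1: subtract 4×row0 = (0, 3)
step 2: normalize row 1 (÷3) = (0, 1)
  row 0: subtract 4×row1 = (1, 0)

pivot columns: 0, 1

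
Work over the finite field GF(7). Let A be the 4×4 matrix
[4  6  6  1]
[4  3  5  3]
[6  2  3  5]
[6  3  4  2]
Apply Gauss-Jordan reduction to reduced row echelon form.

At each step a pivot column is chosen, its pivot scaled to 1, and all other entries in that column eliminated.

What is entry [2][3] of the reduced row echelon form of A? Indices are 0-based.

M[2][3] = 0

pivot(0,0)=4: scale R0 → (1, 5, 5, 2)
  clear (1,0): R1 −= (4)R0 → (0, 4, 6, 2)
  clear (2,0): R2 −= (6)R0 → (0, 0, 1, 0)
  clear (3,0): R3 −= (6)R0 → (0, 1, 2, 4)
pivot(1,1)=4: scale R1 → (0, 1, 5, 4)
  clear (0,1): R0 −= (5)R1 → (1, 0, 1, 3)
  clear (3,1): R3 −= (1)R1 → (0, 0, 4, 0)
pivot(2,2)=1: scale R2 → (0, 0, 1, 0)
  clear (0,2): R0 −= (1)R2 → (1, 0, 0, 3)
  clear (1,2): R1 −= (5)R2 → (0, 1, 0, 4)
  clear (3,2): R3 −= (4)R2 → (0, 0, 0, 0)
col 3: no nonzero at/below row 3; advance.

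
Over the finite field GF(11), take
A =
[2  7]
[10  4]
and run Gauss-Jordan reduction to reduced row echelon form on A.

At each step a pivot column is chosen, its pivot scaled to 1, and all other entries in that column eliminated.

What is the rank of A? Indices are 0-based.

[1] R0 /= 2  ⇒  (1, 9)
     R1 -= 10·R0  ⇒  (0, 2)
[2] R1 /= 2  ⇒  (0, 1)
     R0 -= 9·R1  ⇒  (1, 0)

rank = 2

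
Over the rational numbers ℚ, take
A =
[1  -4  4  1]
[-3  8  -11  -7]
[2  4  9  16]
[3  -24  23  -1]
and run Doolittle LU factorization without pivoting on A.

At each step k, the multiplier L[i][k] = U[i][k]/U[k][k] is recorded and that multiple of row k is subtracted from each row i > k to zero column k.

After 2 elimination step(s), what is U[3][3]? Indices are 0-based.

Step 1: pivot at (0,0) is 1.
  row1 ← row1 − (-3)·row0  ⇒  L[1][0]=-3, U row1=(0, -4, 1, -4)
  row2 ← row2 − (2)·row0  ⇒  L[2][0]=2, U row2=(0, 12, 1, 14)
  row3 ← row3 − (3)·row0  ⇒  L[3][0]=3, U row3=(0, -12, 11, -4)
Step 2: pivot at (1,1) is -4.
  row2 ← row2 − (-3)·row1  ⇒  L[2][1]=-3, U row2=(0, 0, 4, 2)
  row3 ← row3 − (3)·row1  ⇒  L[3][1]=3, U row3=(0, 0, 8, 8)

U[3][3] = 8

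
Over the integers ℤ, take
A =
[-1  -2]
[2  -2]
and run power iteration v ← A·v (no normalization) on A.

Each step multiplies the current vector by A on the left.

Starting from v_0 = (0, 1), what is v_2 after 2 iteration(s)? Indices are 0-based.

v_2 = (6, 0)

v_0 = (0, 1).
v_1 = A·v_0 = (-2, -2).
v_2 = A·v_1 = (6, 0).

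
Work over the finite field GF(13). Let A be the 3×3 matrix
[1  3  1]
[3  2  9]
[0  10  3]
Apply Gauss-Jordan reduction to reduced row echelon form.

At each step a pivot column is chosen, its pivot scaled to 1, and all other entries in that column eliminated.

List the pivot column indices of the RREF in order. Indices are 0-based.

step 1: normalize row 0 (÷1) = (1, 3, 1)
  row 1: subtract 3×row0 = (0, 6, 6)
step 2: normalize row 1 (÷6) = (0, 1, 1)
  row 0: subtract 3×row1 = (1, 0, 11)
  row 2: subtract 10×row1 = (0, 0, 6)
step 3: normalize row 2 (÷6) = (0, 0, 1)
  row 0: subtract 11×row2 = (1, 0, 0)
  row 1: subtract 1×row2 = (0, 1, 0)

pivot columns: 0, 1, 2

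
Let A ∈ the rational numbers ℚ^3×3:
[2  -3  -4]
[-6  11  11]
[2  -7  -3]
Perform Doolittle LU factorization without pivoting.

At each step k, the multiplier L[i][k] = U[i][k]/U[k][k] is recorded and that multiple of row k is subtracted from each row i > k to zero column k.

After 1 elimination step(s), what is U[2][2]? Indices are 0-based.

k=0: U[0][0]=2
  eliminate (1,0): mult=-3, new row 1: (0, 2, -1); set L[1][0]=-3
  eliminate (2,0): mult=1, new row 2: (0, -4, 1); set L[2][0]=1

U[2][2] = 1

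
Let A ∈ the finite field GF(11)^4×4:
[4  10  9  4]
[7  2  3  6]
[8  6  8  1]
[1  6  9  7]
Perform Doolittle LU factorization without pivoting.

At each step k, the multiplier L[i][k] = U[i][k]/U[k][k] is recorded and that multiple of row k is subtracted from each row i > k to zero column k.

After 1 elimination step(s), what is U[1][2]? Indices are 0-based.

k=0: U[0][0]=4
  eliminate (1,0): mult=10, new row 1: (0, 1, 1, 10); set L[1][0]=10
  eliminate (2,0): mult=2, new row 2: (0, 8, 1, 4); set L[2][0]=2
  eliminate (3,0): mult=3, new row 3: (0, 9, 4, 6); set L[3][0]=3

U[1][2] = 1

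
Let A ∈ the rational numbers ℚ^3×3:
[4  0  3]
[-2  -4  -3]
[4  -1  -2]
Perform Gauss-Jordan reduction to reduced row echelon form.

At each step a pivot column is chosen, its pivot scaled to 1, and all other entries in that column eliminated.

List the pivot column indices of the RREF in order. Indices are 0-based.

step 1: normalize row 0 (÷4) = (1, 0, 3/4)
  row 1: subtract -2×row0 = (0, -4, -3/2)
  row 2: subtract 4×row0 = (0, -1, -5)
step 2: normalize row 1 (÷-4) = (0, 1, 3/8)
  row 2: subtract -1×row1 = (0, 0, -37/8)
step 3: normalize row 2 (÷-37/8) = (0, 0, 1)
  row 0: subtract 3/4×row2 = (1, 0, 0)
  row 1: subtract 3/8×row2 = (0, 1, 0)

pivot columns: 0, 1, 2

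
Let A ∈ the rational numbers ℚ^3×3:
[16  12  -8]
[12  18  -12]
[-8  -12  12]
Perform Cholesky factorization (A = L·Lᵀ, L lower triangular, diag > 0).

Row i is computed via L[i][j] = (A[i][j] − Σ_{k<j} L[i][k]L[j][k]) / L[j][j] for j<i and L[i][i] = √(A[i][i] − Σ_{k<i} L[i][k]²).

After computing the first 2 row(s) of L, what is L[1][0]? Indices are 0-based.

Step 1: L[0][0] = √(16) = 4.
  L[1][0] = (12) / L[0][0] = 3.
Step 2: L[1][1] = √(9) = 3.

L[1][0] = 3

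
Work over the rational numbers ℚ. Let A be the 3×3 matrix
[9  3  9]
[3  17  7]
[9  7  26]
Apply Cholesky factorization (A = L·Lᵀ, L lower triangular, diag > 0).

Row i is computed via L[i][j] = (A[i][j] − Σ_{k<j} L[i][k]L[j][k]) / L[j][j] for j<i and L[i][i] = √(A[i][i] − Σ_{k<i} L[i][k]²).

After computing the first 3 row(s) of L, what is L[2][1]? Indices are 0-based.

L[2][1] = 1

Step 1: L[0][0] = √(9) = 3.
  L[1][0] = (3) / L[0][0] = 1.
Step 2: L[1][1] = √(16) = 4.
  L[2][0] = (9) / L[0][0] = 3.
  L[2][1] = (4) / L[1][1] = 1.
Step 3: L[2][2] = √(16) = 4.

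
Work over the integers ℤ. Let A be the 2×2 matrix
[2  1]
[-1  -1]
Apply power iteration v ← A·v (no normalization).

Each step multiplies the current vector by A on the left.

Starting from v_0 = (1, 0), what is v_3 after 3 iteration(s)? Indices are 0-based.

v_0 = (1, 0).
v_1 = A·v_0 = (2, -1).
v_2 = A·v_1 = (3, -1).
v_3 = A·v_2 = (5, -2).

v_3 = (5, -2)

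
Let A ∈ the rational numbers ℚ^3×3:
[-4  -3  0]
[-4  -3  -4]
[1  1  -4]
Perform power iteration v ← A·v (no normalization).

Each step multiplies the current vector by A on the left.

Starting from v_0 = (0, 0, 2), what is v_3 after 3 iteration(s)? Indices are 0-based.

v_0 = (0, 0, 2).
v_1 = A·v_0 = (0, -8, -8).
v_2 = A·v_1 = (24, 56, 24).
v_3 = A·v_2 = (-264, -360, -16).

v_3 = (-264, -360, -16)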